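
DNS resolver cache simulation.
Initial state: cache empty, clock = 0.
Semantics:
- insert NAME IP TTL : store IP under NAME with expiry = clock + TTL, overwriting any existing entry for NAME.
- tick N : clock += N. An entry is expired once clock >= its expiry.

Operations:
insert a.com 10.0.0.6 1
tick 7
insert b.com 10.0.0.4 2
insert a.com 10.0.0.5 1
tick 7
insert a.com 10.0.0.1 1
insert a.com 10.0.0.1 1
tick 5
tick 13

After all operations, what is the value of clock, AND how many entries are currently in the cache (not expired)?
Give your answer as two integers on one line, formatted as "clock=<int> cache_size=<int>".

Answer: clock=32 cache_size=0

Derivation:
Op 1: insert a.com -> 10.0.0.6 (expiry=0+1=1). clock=0
Op 2: tick 7 -> clock=7. purged={a.com}
Op 3: insert b.com -> 10.0.0.4 (expiry=7+2=9). clock=7
Op 4: insert a.com -> 10.0.0.5 (expiry=7+1=8). clock=7
Op 5: tick 7 -> clock=14. purged={a.com,b.com}
Op 6: insert a.com -> 10.0.0.1 (expiry=14+1=15). clock=14
Op 7: insert a.com -> 10.0.0.1 (expiry=14+1=15). clock=14
Op 8: tick 5 -> clock=19. purged={a.com}
Op 9: tick 13 -> clock=32.
Final clock = 32
Final cache (unexpired): {} -> size=0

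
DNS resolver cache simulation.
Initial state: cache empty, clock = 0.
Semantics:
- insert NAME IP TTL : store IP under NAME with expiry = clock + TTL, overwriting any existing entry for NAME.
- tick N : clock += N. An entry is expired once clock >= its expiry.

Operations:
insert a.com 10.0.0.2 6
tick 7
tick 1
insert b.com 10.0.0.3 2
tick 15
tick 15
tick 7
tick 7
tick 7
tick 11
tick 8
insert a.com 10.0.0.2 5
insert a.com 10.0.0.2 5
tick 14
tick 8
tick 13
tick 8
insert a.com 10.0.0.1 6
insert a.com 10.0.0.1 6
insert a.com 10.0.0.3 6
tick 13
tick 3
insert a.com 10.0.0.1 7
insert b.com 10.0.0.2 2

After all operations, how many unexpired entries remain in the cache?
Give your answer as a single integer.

Op 1: insert a.com -> 10.0.0.2 (expiry=0+6=6). clock=0
Op 2: tick 7 -> clock=7. purged={a.com}
Op 3: tick 1 -> clock=8.
Op 4: insert b.com -> 10.0.0.3 (expiry=8+2=10). clock=8
Op 5: tick 15 -> clock=23. purged={b.com}
Op 6: tick 15 -> clock=38.
Op 7: tick 7 -> clock=45.
Op 8: tick 7 -> clock=52.
Op 9: tick 7 -> clock=59.
Op 10: tick 11 -> clock=70.
Op 11: tick 8 -> clock=78.
Op 12: insert a.com -> 10.0.0.2 (expiry=78+5=83). clock=78
Op 13: insert a.com -> 10.0.0.2 (expiry=78+5=83). clock=78
Op 14: tick 14 -> clock=92. purged={a.com}
Op 15: tick 8 -> clock=100.
Op 16: tick 13 -> clock=113.
Op 17: tick 8 -> clock=121.
Op 18: insert a.com -> 10.0.0.1 (expiry=121+6=127). clock=121
Op 19: insert a.com -> 10.0.0.1 (expiry=121+6=127). clock=121
Op 20: insert a.com -> 10.0.0.3 (expiry=121+6=127). clock=121
Op 21: tick 13 -> clock=134. purged={a.com}
Op 22: tick 3 -> clock=137.
Op 23: insert a.com -> 10.0.0.1 (expiry=137+7=144). clock=137
Op 24: insert b.com -> 10.0.0.2 (expiry=137+2=139). clock=137
Final cache (unexpired): {a.com,b.com} -> size=2

Answer: 2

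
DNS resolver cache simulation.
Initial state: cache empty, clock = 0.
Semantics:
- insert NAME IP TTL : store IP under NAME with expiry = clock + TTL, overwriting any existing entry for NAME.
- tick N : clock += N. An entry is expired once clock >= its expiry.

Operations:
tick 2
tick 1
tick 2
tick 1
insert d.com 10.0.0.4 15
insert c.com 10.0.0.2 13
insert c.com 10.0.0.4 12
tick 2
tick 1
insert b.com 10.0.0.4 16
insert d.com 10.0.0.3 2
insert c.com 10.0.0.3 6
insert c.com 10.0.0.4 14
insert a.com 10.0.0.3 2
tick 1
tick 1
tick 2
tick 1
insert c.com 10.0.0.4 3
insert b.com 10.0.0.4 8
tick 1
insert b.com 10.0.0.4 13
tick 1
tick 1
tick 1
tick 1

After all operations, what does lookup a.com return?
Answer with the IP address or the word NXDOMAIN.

Op 1: tick 2 -> clock=2.
Op 2: tick 1 -> clock=3.
Op 3: tick 2 -> clock=5.
Op 4: tick 1 -> clock=6.
Op 5: insert d.com -> 10.0.0.4 (expiry=6+15=21). clock=6
Op 6: insert c.com -> 10.0.0.2 (expiry=6+13=19). clock=6
Op 7: insert c.com -> 10.0.0.4 (expiry=6+12=18). clock=6
Op 8: tick 2 -> clock=8.
Op 9: tick 1 -> clock=9.
Op 10: insert b.com -> 10.0.0.4 (expiry=9+16=25). clock=9
Op 11: insert d.com -> 10.0.0.3 (expiry=9+2=11). clock=9
Op 12: insert c.com -> 10.0.0.3 (expiry=9+6=15). clock=9
Op 13: insert c.com -> 10.0.0.4 (expiry=9+14=23). clock=9
Op 14: insert a.com -> 10.0.0.3 (expiry=9+2=11). clock=9
Op 15: tick 1 -> clock=10.
Op 16: tick 1 -> clock=11. purged={a.com,d.com}
Op 17: tick 2 -> clock=13.
Op 18: tick 1 -> clock=14.
Op 19: insert c.com -> 10.0.0.4 (expiry=14+3=17). clock=14
Op 20: insert b.com -> 10.0.0.4 (expiry=14+8=22). clock=14
Op 21: tick 1 -> clock=15.
Op 22: insert b.com -> 10.0.0.4 (expiry=15+13=28). clock=15
Op 23: tick 1 -> clock=16.
Op 24: tick 1 -> clock=17. purged={c.com}
Op 25: tick 1 -> clock=18.
Op 26: tick 1 -> clock=19.
lookup a.com: not in cache (expired or never inserted)

Answer: NXDOMAIN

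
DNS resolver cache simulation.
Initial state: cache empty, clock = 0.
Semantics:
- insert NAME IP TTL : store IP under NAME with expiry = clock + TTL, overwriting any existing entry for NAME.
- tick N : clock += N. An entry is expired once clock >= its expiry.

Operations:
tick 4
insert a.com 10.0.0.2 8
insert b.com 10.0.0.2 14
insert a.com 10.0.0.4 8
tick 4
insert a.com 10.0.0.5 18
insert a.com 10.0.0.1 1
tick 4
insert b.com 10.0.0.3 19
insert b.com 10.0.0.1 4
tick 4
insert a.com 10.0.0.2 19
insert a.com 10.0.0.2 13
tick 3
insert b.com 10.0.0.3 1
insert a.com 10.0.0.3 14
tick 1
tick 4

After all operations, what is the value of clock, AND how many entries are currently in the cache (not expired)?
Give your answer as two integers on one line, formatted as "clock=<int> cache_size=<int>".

Op 1: tick 4 -> clock=4.
Op 2: insert a.com -> 10.0.0.2 (expiry=4+8=12). clock=4
Op 3: insert b.com -> 10.0.0.2 (expiry=4+14=18). clock=4
Op 4: insert a.com -> 10.0.0.4 (expiry=4+8=12). clock=4
Op 5: tick 4 -> clock=8.
Op 6: insert a.com -> 10.0.0.5 (expiry=8+18=26). clock=8
Op 7: insert a.com -> 10.0.0.1 (expiry=8+1=9). clock=8
Op 8: tick 4 -> clock=12. purged={a.com}
Op 9: insert b.com -> 10.0.0.3 (expiry=12+19=31). clock=12
Op 10: insert b.com -> 10.0.0.1 (expiry=12+4=16). clock=12
Op 11: tick 4 -> clock=16. purged={b.com}
Op 12: insert a.com -> 10.0.0.2 (expiry=16+19=35). clock=16
Op 13: insert a.com -> 10.0.0.2 (expiry=16+13=29). clock=16
Op 14: tick 3 -> clock=19.
Op 15: insert b.com -> 10.0.0.3 (expiry=19+1=20). clock=19
Op 16: insert a.com -> 10.0.0.3 (expiry=19+14=33). clock=19
Op 17: tick 1 -> clock=20. purged={b.com}
Op 18: tick 4 -> clock=24.
Final clock = 24
Final cache (unexpired): {a.com} -> size=1

Answer: clock=24 cache_size=1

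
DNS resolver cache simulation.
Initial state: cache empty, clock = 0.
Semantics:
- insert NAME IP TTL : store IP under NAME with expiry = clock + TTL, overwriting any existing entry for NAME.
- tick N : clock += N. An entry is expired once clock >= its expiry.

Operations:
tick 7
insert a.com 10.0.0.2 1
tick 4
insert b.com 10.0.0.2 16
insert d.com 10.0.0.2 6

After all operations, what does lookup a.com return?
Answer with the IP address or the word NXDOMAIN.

Op 1: tick 7 -> clock=7.
Op 2: insert a.com -> 10.0.0.2 (expiry=7+1=8). clock=7
Op 3: tick 4 -> clock=11. purged={a.com}
Op 4: insert b.com -> 10.0.0.2 (expiry=11+16=27). clock=11
Op 5: insert d.com -> 10.0.0.2 (expiry=11+6=17). clock=11
lookup a.com: not in cache (expired or never inserted)

Answer: NXDOMAIN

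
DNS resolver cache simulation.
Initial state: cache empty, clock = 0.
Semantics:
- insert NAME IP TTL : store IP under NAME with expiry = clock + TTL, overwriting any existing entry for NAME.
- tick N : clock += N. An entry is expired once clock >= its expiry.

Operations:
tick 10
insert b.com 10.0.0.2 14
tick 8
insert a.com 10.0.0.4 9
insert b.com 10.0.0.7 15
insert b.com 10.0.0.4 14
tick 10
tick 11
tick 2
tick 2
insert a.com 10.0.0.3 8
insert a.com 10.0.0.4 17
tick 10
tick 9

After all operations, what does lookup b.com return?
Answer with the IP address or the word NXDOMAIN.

Op 1: tick 10 -> clock=10.
Op 2: insert b.com -> 10.0.0.2 (expiry=10+14=24). clock=10
Op 3: tick 8 -> clock=18.
Op 4: insert a.com -> 10.0.0.4 (expiry=18+9=27). clock=18
Op 5: insert b.com -> 10.0.0.7 (expiry=18+15=33). clock=18
Op 6: insert b.com -> 10.0.0.4 (expiry=18+14=32). clock=18
Op 7: tick 10 -> clock=28. purged={a.com}
Op 8: tick 11 -> clock=39. purged={b.com}
Op 9: tick 2 -> clock=41.
Op 10: tick 2 -> clock=43.
Op 11: insert a.com -> 10.0.0.3 (expiry=43+8=51). clock=43
Op 12: insert a.com -> 10.0.0.4 (expiry=43+17=60). clock=43
Op 13: tick 10 -> clock=53.
Op 14: tick 9 -> clock=62. purged={a.com}
lookup b.com: not in cache (expired or never inserted)

Answer: NXDOMAIN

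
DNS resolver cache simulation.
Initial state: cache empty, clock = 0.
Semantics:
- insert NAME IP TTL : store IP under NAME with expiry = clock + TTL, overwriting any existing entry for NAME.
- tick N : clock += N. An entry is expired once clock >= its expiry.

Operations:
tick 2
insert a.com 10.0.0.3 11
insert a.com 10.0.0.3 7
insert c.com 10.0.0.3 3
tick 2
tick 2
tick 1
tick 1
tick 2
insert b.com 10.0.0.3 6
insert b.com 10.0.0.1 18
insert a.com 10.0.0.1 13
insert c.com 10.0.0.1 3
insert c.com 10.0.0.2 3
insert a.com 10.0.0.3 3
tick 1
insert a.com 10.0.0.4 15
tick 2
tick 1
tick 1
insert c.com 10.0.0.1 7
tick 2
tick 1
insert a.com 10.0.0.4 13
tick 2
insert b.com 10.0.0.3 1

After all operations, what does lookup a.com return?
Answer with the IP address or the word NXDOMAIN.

Answer: 10.0.0.4

Derivation:
Op 1: tick 2 -> clock=2.
Op 2: insert a.com -> 10.0.0.3 (expiry=2+11=13). clock=2
Op 3: insert a.com -> 10.0.0.3 (expiry=2+7=9). clock=2
Op 4: insert c.com -> 10.0.0.3 (expiry=2+3=5). clock=2
Op 5: tick 2 -> clock=4.
Op 6: tick 2 -> clock=6. purged={c.com}
Op 7: tick 1 -> clock=7.
Op 8: tick 1 -> clock=8.
Op 9: tick 2 -> clock=10. purged={a.com}
Op 10: insert b.com -> 10.0.0.3 (expiry=10+6=16). clock=10
Op 11: insert b.com -> 10.0.0.1 (expiry=10+18=28). clock=10
Op 12: insert a.com -> 10.0.0.1 (expiry=10+13=23). clock=10
Op 13: insert c.com -> 10.0.0.1 (expiry=10+3=13). clock=10
Op 14: insert c.com -> 10.0.0.2 (expiry=10+3=13). clock=10
Op 15: insert a.com -> 10.0.0.3 (expiry=10+3=13). clock=10
Op 16: tick 1 -> clock=11.
Op 17: insert a.com -> 10.0.0.4 (expiry=11+15=26). clock=11
Op 18: tick 2 -> clock=13. purged={c.com}
Op 19: tick 1 -> clock=14.
Op 20: tick 1 -> clock=15.
Op 21: insert c.com -> 10.0.0.1 (expiry=15+7=22). clock=15
Op 22: tick 2 -> clock=17.
Op 23: tick 1 -> clock=18.
Op 24: insert a.com -> 10.0.0.4 (expiry=18+13=31). clock=18
Op 25: tick 2 -> clock=20.
Op 26: insert b.com -> 10.0.0.3 (expiry=20+1=21). clock=20
lookup a.com: present, ip=10.0.0.4 expiry=31 > clock=20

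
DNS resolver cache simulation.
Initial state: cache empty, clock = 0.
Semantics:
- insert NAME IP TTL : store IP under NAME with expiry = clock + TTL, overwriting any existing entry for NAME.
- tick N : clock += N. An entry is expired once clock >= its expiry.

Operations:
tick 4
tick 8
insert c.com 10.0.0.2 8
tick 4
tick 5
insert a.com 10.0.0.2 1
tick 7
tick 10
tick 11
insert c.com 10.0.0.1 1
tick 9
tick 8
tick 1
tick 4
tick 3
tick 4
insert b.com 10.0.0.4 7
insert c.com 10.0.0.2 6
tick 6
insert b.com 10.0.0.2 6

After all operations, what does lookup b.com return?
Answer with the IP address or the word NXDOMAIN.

Answer: 10.0.0.2

Derivation:
Op 1: tick 4 -> clock=4.
Op 2: tick 8 -> clock=12.
Op 3: insert c.com -> 10.0.0.2 (expiry=12+8=20). clock=12
Op 4: tick 4 -> clock=16.
Op 5: tick 5 -> clock=21. purged={c.com}
Op 6: insert a.com -> 10.0.0.2 (expiry=21+1=22). clock=21
Op 7: tick 7 -> clock=28. purged={a.com}
Op 8: tick 10 -> clock=38.
Op 9: tick 11 -> clock=49.
Op 10: insert c.com -> 10.0.0.1 (expiry=49+1=50). clock=49
Op 11: tick 9 -> clock=58. purged={c.com}
Op 12: tick 8 -> clock=66.
Op 13: tick 1 -> clock=67.
Op 14: tick 4 -> clock=71.
Op 15: tick 3 -> clock=74.
Op 16: tick 4 -> clock=78.
Op 17: insert b.com -> 10.0.0.4 (expiry=78+7=85). clock=78
Op 18: insert c.com -> 10.0.0.2 (expiry=78+6=84). clock=78
Op 19: tick 6 -> clock=84. purged={c.com}
Op 20: insert b.com -> 10.0.0.2 (expiry=84+6=90). clock=84
lookup b.com: present, ip=10.0.0.2 expiry=90 > clock=84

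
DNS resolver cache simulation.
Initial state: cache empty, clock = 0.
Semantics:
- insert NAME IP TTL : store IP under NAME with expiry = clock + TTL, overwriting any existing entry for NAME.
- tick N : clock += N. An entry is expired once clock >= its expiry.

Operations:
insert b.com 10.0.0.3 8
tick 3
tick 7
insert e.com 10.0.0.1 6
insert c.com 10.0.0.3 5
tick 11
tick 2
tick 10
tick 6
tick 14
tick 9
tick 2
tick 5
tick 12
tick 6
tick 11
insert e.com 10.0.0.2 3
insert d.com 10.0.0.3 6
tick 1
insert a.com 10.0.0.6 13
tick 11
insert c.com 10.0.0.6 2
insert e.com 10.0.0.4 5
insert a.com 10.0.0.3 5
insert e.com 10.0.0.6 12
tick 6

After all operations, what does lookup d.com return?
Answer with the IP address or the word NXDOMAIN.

Op 1: insert b.com -> 10.0.0.3 (expiry=0+8=8). clock=0
Op 2: tick 3 -> clock=3.
Op 3: tick 7 -> clock=10. purged={b.com}
Op 4: insert e.com -> 10.0.0.1 (expiry=10+6=16). clock=10
Op 5: insert c.com -> 10.0.0.3 (expiry=10+5=15). clock=10
Op 6: tick 11 -> clock=21. purged={c.com,e.com}
Op 7: tick 2 -> clock=23.
Op 8: tick 10 -> clock=33.
Op 9: tick 6 -> clock=39.
Op 10: tick 14 -> clock=53.
Op 11: tick 9 -> clock=62.
Op 12: tick 2 -> clock=64.
Op 13: tick 5 -> clock=69.
Op 14: tick 12 -> clock=81.
Op 15: tick 6 -> clock=87.
Op 16: tick 11 -> clock=98.
Op 17: insert e.com -> 10.0.0.2 (expiry=98+3=101). clock=98
Op 18: insert d.com -> 10.0.0.3 (expiry=98+6=104). clock=98
Op 19: tick 1 -> clock=99.
Op 20: insert a.com -> 10.0.0.6 (expiry=99+13=112). clock=99
Op 21: tick 11 -> clock=110. purged={d.com,e.com}
Op 22: insert c.com -> 10.0.0.6 (expiry=110+2=112). clock=110
Op 23: insert e.com -> 10.0.0.4 (expiry=110+5=115). clock=110
Op 24: insert a.com -> 10.0.0.3 (expiry=110+5=115). clock=110
Op 25: insert e.com -> 10.0.0.6 (expiry=110+12=122). clock=110
Op 26: tick 6 -> clock=116. purged={a.com,c.com}
lookup d.com: not in cache (expired or never inserted)

Answer: NXDOMAIN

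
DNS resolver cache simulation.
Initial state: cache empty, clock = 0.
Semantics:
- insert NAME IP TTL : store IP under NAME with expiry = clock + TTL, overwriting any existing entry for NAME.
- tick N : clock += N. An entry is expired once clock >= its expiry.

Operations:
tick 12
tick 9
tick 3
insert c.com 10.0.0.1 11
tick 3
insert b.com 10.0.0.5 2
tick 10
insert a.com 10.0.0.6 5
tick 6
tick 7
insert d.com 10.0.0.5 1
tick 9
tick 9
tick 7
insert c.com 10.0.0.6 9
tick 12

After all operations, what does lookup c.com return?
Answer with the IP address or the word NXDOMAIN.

Op 1: tick 12 -> clock=12.
Op 2: tick 9 -> clock=21.
Op 3: tick 3 -> clock=24.
Op 4: insert c.com -> 10.0.0.1 (expiry=24+11=35). clock=24
Op 5: tick 3 -> clock=27.
Op 6: insert b.com -> 10.0.0.5 (expiry=27+2=29). clock=27
Op 7: tick 10 -> clock=37. purged={b.com,c.com}
Op 8: insert a.com -> 10.0.0.6 (expiry=37+5=42). clock=37
Op 9: tick 6 -> clock=43. purged={a.com}
Op 10: tick 7 -> clock=50.
Op 11: insert d.com -> 10.0.0.5 (expiry=50+1=51). clock=50
Op 12: tick 9 -> clock=59. purged={d.com}
Op 13: tick 9 -> clock=68.
Op 14: tick 7 -> clock=75.
Op 15: insert c.com -> 10.0.0.6 (expiry=75+9=84). clock=75
Op 16: tick 12 -> clock=87. purged={c.com}
lookup c.com: not in cache (expired or never inserted)

Answer: NXDOMAIN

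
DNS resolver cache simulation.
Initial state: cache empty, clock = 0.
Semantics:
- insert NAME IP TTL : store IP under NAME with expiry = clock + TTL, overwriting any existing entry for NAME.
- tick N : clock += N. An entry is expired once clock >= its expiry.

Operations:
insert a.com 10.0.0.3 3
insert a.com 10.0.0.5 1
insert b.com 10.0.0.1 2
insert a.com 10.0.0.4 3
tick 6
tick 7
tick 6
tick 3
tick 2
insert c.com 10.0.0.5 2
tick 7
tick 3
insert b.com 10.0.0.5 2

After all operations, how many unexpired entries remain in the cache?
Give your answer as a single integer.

Answer: 1

Derivation:
Op 1: insert a.com -> 10.0.0.3 (expiry=0+3=3). clock=0
Op 2: insert a.com -> 10.0.0.5 (expiry=0+1=1). clock=0
Op 3: insert b.com -> 10.0.0.1 (expiry=0+2=2). clock=0
Op 4: insert a.com -> 10.0.0.4 (expiry=0+3=3). clock=0
Op 5: tick 6 -> clock=6. purged={a.com,b.com}
Op 6: tick 7 -> clock=13.
Op 7: tick 6 -> clock=19.
Op 8: tick 3 -> clock=22.
Op 9: tick 2 -> clock=24.
Op 10: insert c.com -> 10.0.0.5 (expiry=24+2=26). clock=24
Op 11: tick 7 -> clock=31. purged={c.com}
Op 12: tick 3 -> clock=34.
Op 13: insert b.com -> 10.0.0.5 (expiry=34+2=36). clock=34
Final cache (unexpired): {b.com} -> size=1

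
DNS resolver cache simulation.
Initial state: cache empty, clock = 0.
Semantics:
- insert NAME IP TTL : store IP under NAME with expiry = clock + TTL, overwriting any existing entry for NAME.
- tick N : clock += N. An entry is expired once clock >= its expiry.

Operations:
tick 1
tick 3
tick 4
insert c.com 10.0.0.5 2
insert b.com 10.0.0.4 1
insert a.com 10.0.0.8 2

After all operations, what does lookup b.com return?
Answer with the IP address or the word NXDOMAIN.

Op 1: tick 1 -> clock=1.
Op 2: tick 3 -> clock=4.
Op 3: tick 4 -> clock=8.
Op 4: insert c.com -> 10.0.0.5 (expiry=8+2=10). clock=8
Op 5: insert b.com -> 10.0.0.4 (expiry=8+1=9). clock=8
Op 6: insert a.com -> 10.0.0.8 (expiry=8+2=10). clock=8
lookup b.com: present, ip=10.0.0.4 expiry=9 > clock=8

Answer: 10.0.0.4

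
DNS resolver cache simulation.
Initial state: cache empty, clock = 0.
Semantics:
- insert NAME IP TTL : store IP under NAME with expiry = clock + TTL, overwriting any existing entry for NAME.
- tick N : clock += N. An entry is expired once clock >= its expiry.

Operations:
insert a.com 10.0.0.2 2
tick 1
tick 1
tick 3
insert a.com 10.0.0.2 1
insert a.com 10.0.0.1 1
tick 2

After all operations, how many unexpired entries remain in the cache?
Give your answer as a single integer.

Answer: 0

Derivation:
Op 1: insert a.com -> 10.0.0.2 (expiry=0+2=2). clock=0
Op 2: tick 1 -> clock=1.
Op 3: tick 1 -> clock=2. purged={a.com}
Op 4: tick 3 -> clock=5.
Op 5: insert a.com -> 10.0.0.2 (expiry=5+1=6). clock=5
Op 6: insert a.com -> 10.0.0.1 (expiry=5+1=6). clock=5
Op 7: tick 2 -> clock=7. purged={a.com}
Final cache (unexpired): {} -> size=0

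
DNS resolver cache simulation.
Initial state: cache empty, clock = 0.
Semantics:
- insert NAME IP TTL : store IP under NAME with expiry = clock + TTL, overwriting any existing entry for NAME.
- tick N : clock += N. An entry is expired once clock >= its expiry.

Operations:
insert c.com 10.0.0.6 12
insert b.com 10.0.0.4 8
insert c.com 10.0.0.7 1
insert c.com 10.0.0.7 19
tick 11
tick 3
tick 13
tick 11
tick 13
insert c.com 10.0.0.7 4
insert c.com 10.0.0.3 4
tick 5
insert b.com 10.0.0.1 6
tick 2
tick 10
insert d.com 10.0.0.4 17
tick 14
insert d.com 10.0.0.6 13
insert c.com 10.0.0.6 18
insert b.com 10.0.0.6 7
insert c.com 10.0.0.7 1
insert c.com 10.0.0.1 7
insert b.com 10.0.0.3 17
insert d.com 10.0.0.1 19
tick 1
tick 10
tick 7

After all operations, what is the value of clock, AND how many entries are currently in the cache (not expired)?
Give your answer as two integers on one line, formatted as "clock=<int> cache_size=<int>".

Answer: clock=100 cache_size=1

Derivation:
Op 1: insert c.com -> 10.0.0.6 (expiry=0+12=12). clock=0
Op 2: insert b.com -> 10.0.0.4 (expiry=0+8=8). clock=0
Op 3: insert c.com -> 10.0.0.7 (expiry=0+1=1). clock=0
Op 4: insert c.com -> 10.0.0.7 (expiry=0+19=19). clock=0
Op 5: tick 11 -> clock=11. purged={b.com}
Op 6: tick 3 -> clock=14.
Op 7: tick 13 -> clock=27. purged={c.com}
Op 8: tick 11 -> clock=38.
Op 9: tick 13 -> clock=51.
Op 10: insert c.com -> 10.0.0.7 (expiry=51+4=55). clock=51
Op 11: insert c.com -> 10.0.0.3 (expiry=51+4=55). clock=51
Op 12: tick 5 -> clock=56. purged={c.com}
Op 13: insert b.com -> 10.0.0.1 (expiry=56+6=62). clock=56
Op 14: tick 2 -> clock=58.
Op 15: tick 10 -> clock=68. purged={b.com}
Op 16: insert d.com -> 10.0.0.4 (expiry=68+17=85). clock=68
Op 17: tick 14 -> clock=82.
Op 18: insert d.com -> 10.0.0.6 (expiry=82+13=95). clock=82
Op 19: insert c.com -> 10.0.0.6 (expiry=82+18=100). clock=82
Op 20: insert b.com -> 10.0.0.6 (expiry=82+7=89). clock=82
Op 21: insert c.com -> 10.0.0.7 (expiry=82+1=83). clock=82
Op 22: insert c.com -> 10.0.0.1 (expiry=82+7=89). clock=82
Op 23: insert b.com -> 10.0.0.3 (expiry=82+17=99). clock=82
Op 24: insert d.com -> 10.0.0.1 (expiry=82+19=101). clock=82
Op 25: tick 1 -> clock=83.
Op 26: tick 10 -> clock=93. purged={c.com}
Op 27: tick 7 -> clock=100. purged={b.com}
Final clock = 100
Final cache (unexpired): {d.com} -> size=1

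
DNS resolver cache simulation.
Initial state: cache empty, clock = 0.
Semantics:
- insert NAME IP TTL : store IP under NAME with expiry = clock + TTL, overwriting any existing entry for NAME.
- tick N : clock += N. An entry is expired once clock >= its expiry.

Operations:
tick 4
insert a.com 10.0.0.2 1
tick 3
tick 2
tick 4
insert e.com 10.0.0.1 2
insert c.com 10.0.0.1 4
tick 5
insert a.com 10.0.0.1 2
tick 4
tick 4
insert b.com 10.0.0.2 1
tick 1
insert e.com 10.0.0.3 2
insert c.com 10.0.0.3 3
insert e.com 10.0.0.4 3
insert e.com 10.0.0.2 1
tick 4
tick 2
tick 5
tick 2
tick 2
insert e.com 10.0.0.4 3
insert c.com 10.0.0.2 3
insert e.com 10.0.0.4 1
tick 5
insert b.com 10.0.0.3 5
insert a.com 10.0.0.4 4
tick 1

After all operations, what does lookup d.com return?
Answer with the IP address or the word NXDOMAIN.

Op 1: tick 4 -> clock=4.
Op 2: insert a.com -> 10.0.0.2 (expiry=4+1=5). clock=4
Op 3: tick 3 -> clock=7. purged={a.com}
Op 4: tick 2 -> clock=9.
Op 5: tick 4 -> clock=13.
Op 6: insert e.com -> 10.0.0.1 (expiry=13+2=15). clock=13
Op 7: insert c.com -> 10.0.0.1 (expiry=13+4=17). clock=13
Op 8: tick 5 -> clock=18. purged={c.com,e.com}
Op 9: insert a.com -> 10.0.0.1 (expiry=18+2=20). clock=18
Op 10: tick 4 -> clock=22. purged={a.com}
Op 11: tick 4 -> clock=26.
Op 12: insert b.com -> 10.0.0.2 (expiry=26+1=27). clock=26
Op 13: tick 1 -> clock=27. purged={b.com}
Op 14: insert e.com -> 10.0.0.3 (expiry=27+2=29). clock=27
Op 15: insert c.com -> 10.0.0.3 (expiry=27+3=30). clock=27
Op 16: insert e.com -> 10.0.0.4 (expiry=27+3=30). clock=27
Op 17: insert e.com -> 10.0.0.2 (expiry=27+1=28). clock=27
Op 18: tick 4 -> clock=31. purged={c.com,e.com}
Op 19: tick 2 -> clock=33.
Op 20: tick 5 -> clock=38.
Op 21: tick 2 -> clock=40.
Op 22: tick 2 -> clock=42.
Op 23: insert e.com -> 10.0.0.4 (expiry=42+3=45). clock=42
Op 24: insert c.com -> 10.0.0.2 (expiry=42+3=45). clock=42
Op 25: insert e.com -> 10.0.0.4 (expiry=42+1=43). clock=42
Op 26: tick 5 -> clock=47. purged={c.com,e.com}
Op 27: insert b.com -> 10.0.0.3 (expiry=47+5=52). clock=47
Op 28: insert a.com -> 10.0.0.4 (expiry=47+4=51). clock=47
Op 29: tick 1 -> clock=48.
lookup d.com: not in cache (expired or never inserted)

Answer: NXDOMAIN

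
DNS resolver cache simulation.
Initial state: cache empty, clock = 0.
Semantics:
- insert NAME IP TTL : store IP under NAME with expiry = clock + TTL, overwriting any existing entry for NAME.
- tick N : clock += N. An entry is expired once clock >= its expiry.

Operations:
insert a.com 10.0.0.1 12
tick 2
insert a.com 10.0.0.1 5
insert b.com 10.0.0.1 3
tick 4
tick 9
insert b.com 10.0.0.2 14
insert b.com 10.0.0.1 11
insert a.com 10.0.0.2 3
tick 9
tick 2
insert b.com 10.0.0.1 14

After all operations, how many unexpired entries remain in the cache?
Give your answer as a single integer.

Answer: 1

Derivation:
Op 1: insert a.com -> 10.0.0.1 (expiry=0+12=12). clock=0
Op 2: tick 2 -> clock=2.
Op 3: insert a.com -> 10.0.0.1 (expiry=2+5=7). clock=2
Op 4: insert b.com -> 10.0.0.1 (expiry=2+3=5). clock=2
Op 5: tick 4 -> clock=6. purged={b.com}
Op 6: tick 9 -> clock=15. purged={a.com}
Op 7: insert b.com -> 10.0.0.2 (expiry=15+14=29). clock=15
Op 8: insert b.com -> 10.0.0.1 (expiry=15+11=26). clock=15
Op 9: insert a.com -> 10.0.0.2 (expiry=15+3=18). clock=15
Op 10: tick 9 -> clock=24. purged={a.com}
Op 11: tick 2 -> clock=26. purged={b.com}
Op 12: insert b.com -> 10.0.0.1 (expiry=26+14=40). clock=26
Final cache (unexpired): {b.com} -> size=1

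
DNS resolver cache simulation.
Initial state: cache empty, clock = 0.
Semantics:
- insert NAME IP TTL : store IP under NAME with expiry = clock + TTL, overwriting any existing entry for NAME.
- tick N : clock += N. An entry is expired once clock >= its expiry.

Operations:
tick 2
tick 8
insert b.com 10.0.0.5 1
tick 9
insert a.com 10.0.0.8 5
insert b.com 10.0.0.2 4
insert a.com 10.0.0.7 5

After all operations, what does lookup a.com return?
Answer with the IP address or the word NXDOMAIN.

Op 1: tick 2 -> clock=2.
Op 2: tick 8 -> clock=10.
Op 3: insert b.com -> 10.0.0.5 (expiry=10+1=11). clock=10
Op 4: tick 9 -> clock=19. purged={b.com}
Op 5: insert a.com -> 10.0.0.8 (expiry=19+5=24). clock=19
Op 6: insert b.com -> 10.0.0.2 (expiry=19+4=23). clock=19
Op 7: insert a.com -> 10.0.0.7 (expiry=19+5=24). clock=19
lookup a.com: present, ip=10.0.0.7 expiry=24 > clock=19

Answer: 10.0.0.7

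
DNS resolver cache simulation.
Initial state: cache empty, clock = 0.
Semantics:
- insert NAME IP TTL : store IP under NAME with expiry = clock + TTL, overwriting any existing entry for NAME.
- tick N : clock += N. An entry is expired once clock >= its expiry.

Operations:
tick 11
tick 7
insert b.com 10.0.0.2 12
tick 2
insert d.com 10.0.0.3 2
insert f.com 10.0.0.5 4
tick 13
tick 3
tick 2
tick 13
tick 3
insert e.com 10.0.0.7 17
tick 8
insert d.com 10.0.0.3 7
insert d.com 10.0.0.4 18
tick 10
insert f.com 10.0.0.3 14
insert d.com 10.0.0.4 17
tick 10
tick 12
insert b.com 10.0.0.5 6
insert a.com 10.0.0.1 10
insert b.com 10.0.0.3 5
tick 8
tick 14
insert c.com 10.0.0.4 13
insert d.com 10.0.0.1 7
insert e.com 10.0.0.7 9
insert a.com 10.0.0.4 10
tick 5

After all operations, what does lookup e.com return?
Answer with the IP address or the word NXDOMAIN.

Op 1: tick 11 -> clock=11.
Op 2: tick 7 -> clock=18.
Op 3: insert b.com -> 10.0.0.2 (expiry=18+12=30). clock=18
Op 4: tick 2 -> clock=20.
Op 5: insert d.com -> 10.0.0.3 (expiry=20+2=22). clock=20
Op 6: insert f.com -> 10.0.0.5 (expiry=20+4=24). clock=20
Op 7: tick 13 -> clock=33. purged={b.com,d.com,f.com}
Op 8: tick 3 -> clock=36.
Op 9: tick 2 -> clock=38.
Op 10: tick 13 -> clock=51.
Op 11: tick 3 -> clock=54.
Op 12: insert e.com -> 10.0.0.7 (expiry=54+17=71). clock=54
Op 13: tick 8 -> clock=62.
Op 14: insert d.com -> 10.0.0.3 (expiry=62+7=69). clock=62
Op 15: insert d.com -> 10.0.0.4 (expiry=62+18=80). clock=62
Op 16: tick 10 -> clock=72. purged={e.com}
Op 17: insert f.com -> 10.0.0.3 (expiry=72+14=86). clock=72
Op 18: insert d.com -> 10.0.0.4 (expiry=72+17=89). clock=72
Op 19: tick 10 -> clock=82.
Op 20: tick 12 -> clock=94. purged={d.com,f.com}
Op 21: insert b.com -> 10.0.0.5 (expiry=94+6=100). clock=94
Op 22: insert a.com -> 10.0.0.1 (expiry=94+10=104). clock=94
Op 23: insert b.com -> 10.0.0.3 (expiry=94+5=99). clock=94
Op 24: tick 8 -> clock=102. purged={b.com}
Op 25: tick 14 -> clock=116. purged={a.com}
Op 26: insert c.com -> 10.0.0.4 (expiry=116+13=129). clock=116
Op 27: insert d.com -> 10.0.0.1 (expiry=116+7=123). clock=116
Op 28: insert e.com -> 10.0.0.7 (expiry=116+9=125). clock=116
Op 29: insert a.com -> 10.0.0.4 (expiry=116+10=126). clock=116
Op 30: tick 5 -> clock=121.
lookup e.com: present, ip=10.0.0.7 expiry=125 > clock=121

Answer: 10.0.0.7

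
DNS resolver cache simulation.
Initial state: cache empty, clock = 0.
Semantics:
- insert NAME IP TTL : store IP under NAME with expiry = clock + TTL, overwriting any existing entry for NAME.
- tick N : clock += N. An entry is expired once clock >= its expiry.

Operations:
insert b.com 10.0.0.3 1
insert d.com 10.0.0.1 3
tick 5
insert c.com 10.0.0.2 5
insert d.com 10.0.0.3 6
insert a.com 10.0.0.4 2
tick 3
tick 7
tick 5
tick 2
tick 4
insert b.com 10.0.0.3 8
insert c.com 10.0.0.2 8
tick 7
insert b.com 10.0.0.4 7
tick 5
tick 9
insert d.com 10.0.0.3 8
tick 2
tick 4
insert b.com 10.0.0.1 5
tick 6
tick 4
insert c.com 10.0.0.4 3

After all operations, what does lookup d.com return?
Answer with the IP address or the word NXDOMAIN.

Op 1: insert b.com -> 10.0.0.3 (expiry=0+1=1). clock=0
Op 2: insert d.com -> 10.0.0.1 (expiry=0+3=3). clock=0
Op 3: tick 5 -> clock=5. purged={b.com,d.com}
Op 4: insert c.com -> 10.0.0.2 (expiry=5+5=10). clock=5
Op 5: insert d.com -> 10.0.0.3 (expiry=5+6=11). clock=5
Op 6: insert a.com -> 10.0.0.4 (expiry=5+2=7). clock=5
Op 7: tick 3 -> clock=8. purged={a.com}
Op 8: tick 7 -> clock=15. purged={c.com,d.com}
Op 9: tick 5 -> clock=20.
Op 10: tick 2 -> clock=22.
Op 11: tick 4 -> clock=26.
Op 12: insert b.com -> 10.0.0.3 (expiry=26+8=34). clock=26
Op 13: insert c.com -> 10.0.0.2 (expiry=26+8=34). clock=26
Op 14: tick 7 -> clock=33.
Op 15: insert b.com -> 10.0.0.4 (expiry=33+7=40). clock=33
Op 16: tick 5 -> clock=38. purged={c.com}
Op 17: tick 9 -> clock=47. purged={b.com}
Op 18: insert d.com -> 10.0.0.3 (expiry=47+8=55). clock=47
Op 19: tick 2 -> clock=49.
Op 20: tick 4 -> clock=53.
Op 21: insert b.com -> 10.0.0.1 (expiry=53+5=58). clock=53
Op 22: tick 6 -> clock=59. purged={b.com,d.com}
Op 23: tick 4 -> clock=63.
Op 24: insert c.com -> 10.0.0.4 (expiry=63+3=66). clock=63
lookup d.com: not in cache (expired or never inserted)

Answer: NXDOMAIN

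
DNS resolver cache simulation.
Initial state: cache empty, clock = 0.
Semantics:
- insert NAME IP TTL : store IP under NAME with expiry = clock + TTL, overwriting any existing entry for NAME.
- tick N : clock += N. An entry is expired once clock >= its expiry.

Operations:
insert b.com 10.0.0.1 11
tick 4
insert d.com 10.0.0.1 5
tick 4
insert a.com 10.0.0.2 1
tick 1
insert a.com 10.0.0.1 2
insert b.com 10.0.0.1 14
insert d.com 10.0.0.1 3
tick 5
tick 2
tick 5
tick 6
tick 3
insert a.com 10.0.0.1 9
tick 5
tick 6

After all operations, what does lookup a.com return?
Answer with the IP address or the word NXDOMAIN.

Op 1: insert b.com -> 10.0.0.1 (expiry=0+11=11). clock=0
Op 2: tick 4 -> clock=4.
Op 3: insert d.com -> 10.0.0.1 (expiry=4+5=9). clock=4
Op 4: tick 4 -> clock=8.
Op 5: insert a.com -> 10.0.0.2 (expiry=8+1=9). clock=8
Op 6: tick 1 -> clock=9. purged={a.com,d.com}
Op 7: insert a.com -> 10.0.0.1 (expiry=9+2=11). clock=9
Op 8: insert b.com -> 10.0.0.1 (expiry=9+14=23). clock=9
Op 9: insert d.com -> 10.0.0.1 (expiry=9+3=12). clock=9
Op 10: tick 5 -> clock=14. purged={a.com,d.com}
Op 11: tick 2 -> clock=16.
Op 12: tick 5 -> clock=21.
Op 13: tick 6 -> clock=27. purged={b.com}
Op 14: tick 3 -> clock=30.
Op 15: insert a.com -> 10.0.0.1 (expiry=30+9=39). clock=30
Op 16: tick 5 -> clock=35.
Op 17: tick 6 -> clock=41. purged={a.com}
lookup a.com: not in cache (expired or never inserted)

Answer: NXDOMAIN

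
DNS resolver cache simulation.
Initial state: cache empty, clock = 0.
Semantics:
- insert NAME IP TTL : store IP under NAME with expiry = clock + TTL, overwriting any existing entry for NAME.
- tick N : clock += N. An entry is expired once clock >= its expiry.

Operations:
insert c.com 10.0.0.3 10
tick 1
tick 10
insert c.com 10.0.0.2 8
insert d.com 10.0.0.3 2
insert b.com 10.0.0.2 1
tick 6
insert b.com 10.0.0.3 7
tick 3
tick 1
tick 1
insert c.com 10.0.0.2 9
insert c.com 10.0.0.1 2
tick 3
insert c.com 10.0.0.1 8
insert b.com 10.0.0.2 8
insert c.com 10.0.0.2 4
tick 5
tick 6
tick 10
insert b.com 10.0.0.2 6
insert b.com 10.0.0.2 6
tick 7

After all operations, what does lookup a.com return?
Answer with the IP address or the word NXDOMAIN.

Answer: NXDOMAIN

Derivation:
Op 1: insert c.com -> 10.0.0.3 (expiry=0+10=10). clock=0
Op 2: tick 1 -> clock=1.
Op 3: tick 10 -> clock=11. purged={c.com}
Op 4: insert c.com -> 10.0.0.2 (expiry=11+8=19). clock=11
Op 5: insert d.com -> 10.0.0.3 (expiry=11+2=13). clock=11
Op 6: insert b.com -> 10.0.0.2 (expiry=11+1=12). clock=11
Op 7: tick 6 -> clock=17. purged={b.com,d.com}
Op 8: insert b.com -> 10.0.0.3 (expiry=17+7=24). clock=17
Op 9: tick 3 -> clock=20. purged={c.com}
Op 10: tick 1 -> clock=21.
Op 11: tick 1 -> clock=22.
Op 12: insert c.com -> 10.0.0.2 (expiry=22+9=31). clock=22
Op 13: insert c.com -> 10.0.0.1 (expiry=22+2=24). clock=22
Op 14: tick 3 -> clock=25. purged={b.com,c.com}
Op 15: insert c.com -> 10.0.0.1 (expiry=25+8=33). clock=25
Op 16: insert b.com -> 10.0.0.2 (expiry=25+8=33). clock=25
Op 17: insert c.com -> 10.0.0.2 (expiry=25+4=29). clock=25
Op 18: tick 5 -> clock=30. purged={c.com}
Op 19: tick 6 -> clock=36. purged={b.com}
Op 20: tick 10 -> clock=46.
Op 21: insert b.com -> 10.0.0.2 (expiry=46+6=52). clock=46
Op 22: insert b.com -> 10.0.0.2 (expiry=46+6=52). clock=46
Op 23: tick 7 -> clock=53. purged={b.com}
lookup a.com: not in cache (expired or never inserted)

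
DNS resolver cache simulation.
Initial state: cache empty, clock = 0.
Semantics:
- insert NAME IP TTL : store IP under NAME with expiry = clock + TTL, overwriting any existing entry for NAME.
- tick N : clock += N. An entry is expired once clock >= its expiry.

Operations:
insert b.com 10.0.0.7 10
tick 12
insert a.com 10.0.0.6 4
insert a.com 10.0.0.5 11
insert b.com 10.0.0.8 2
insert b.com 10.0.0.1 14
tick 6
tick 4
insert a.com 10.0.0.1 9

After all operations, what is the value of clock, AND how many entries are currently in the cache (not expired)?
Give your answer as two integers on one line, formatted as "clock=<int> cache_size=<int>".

Op 1: insert b.com -> 10.0.0.7 (expiry=0+10=10). clock=0
Op 2: tick 12 -> clock=12. purged={b.com}
Op 3: insert a.com -> 10.0.0.6 (expiry=12+4=16). clock=12
Op 4: insert a.com -> 10.0.0.5 (expiry=12+11=23). clock=12
Op 5: insert b.com -> 10.0.0.8 (expiry=12+2=14). clock=12
Op 6: insert b.com -> 10.0.0.1 (expiry=12+14=26). clock=12
Op 7: tick 6 -> clock=18.
Op 8: tick 4 -> clock=22.
Op 9: insert a.com -> 10.0.0.1 (expiry=22+9=31). clock=22
Final clock = 22
Final cache (unexpired): {a.com,b.com} -> size=2

Answer: clock=22 cache_size=2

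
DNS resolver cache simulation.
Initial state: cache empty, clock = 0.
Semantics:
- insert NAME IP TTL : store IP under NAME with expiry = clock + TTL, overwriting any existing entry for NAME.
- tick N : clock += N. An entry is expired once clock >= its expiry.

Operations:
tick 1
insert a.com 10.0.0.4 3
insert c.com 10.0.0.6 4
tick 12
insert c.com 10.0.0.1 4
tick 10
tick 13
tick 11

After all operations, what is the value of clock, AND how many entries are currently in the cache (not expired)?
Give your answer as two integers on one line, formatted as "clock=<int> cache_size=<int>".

Op 1: tick 1 -> clock=1.
Op 2: insert a.com -> 10.0.0.4 (expiry=1+3=4). clock=1
Op 3: insert c.com -> 10.0.0.6 (expiry=1+4=5). clock=1
Op 4: tick 12 -> clock=13. purged={a.com,c.com}
Op 5: insert c.com -> 10.0.0.1 (expiry=13+4=17). clock=13
Op 6: tick 10 -> clock=23. purged={c.com}
Op 7: tick 13 -> clock=36.
Op 8: tick 11 -> clock=47.
Final clock = 47
Final cache (unexpired): {} -> size=0

Answer: clock=47 cache_size=0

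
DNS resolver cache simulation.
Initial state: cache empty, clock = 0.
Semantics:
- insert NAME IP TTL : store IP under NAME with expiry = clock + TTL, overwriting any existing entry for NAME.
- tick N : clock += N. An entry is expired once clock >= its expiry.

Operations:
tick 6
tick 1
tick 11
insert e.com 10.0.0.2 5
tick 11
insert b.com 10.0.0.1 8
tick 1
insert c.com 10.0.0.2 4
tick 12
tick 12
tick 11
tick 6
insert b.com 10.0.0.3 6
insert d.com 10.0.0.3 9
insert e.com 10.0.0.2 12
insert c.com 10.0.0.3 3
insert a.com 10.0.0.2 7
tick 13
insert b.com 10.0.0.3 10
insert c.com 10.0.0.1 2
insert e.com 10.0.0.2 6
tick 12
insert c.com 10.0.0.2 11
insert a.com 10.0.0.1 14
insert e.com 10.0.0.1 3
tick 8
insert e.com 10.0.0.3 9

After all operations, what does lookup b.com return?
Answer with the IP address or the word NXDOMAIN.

Op 1: tick 6 -> clock=6.
Op 2: tick 1 -> clock=7.
Op 3: tick 11 -> clock=18.
Op 4: insert e.com -> 10.0.0.2 (expiry=18+5=23). clock=18
Op 5: tick 11 -> clock=29. purged={e.com}
Op 6: insert b.com -> 10.0.0.1 (expiry=29+8=37). clock=29
Op 7: tick 1 -> clock=30.
Op 8: insert c.com -> 10.0.0.2 (expiry=30+4=34). clock=30
Op 9: tick 12 -> clock=42. purged={b.com,c.com}
Op 10: tick 12 -> clock=54.
Op 11: tick 11 -> clock=65.
Op 12: tick 6 -> clock=71.
Op 13: insert b.com -> 10.0.0.3 (expiry=71+6=77). clock=71
Op 14: insert d.com -> 10.0.0.3 (expiry=71+9=80). clock=71
Op 15: insert e.com -> 10.0.0.2 (expiry=71+12=83). clock=71
Op 16: insert c.com -> 10.0.0.3 (expiry=71+3=74). clock=71
Op 17: insert a.com -> 10.0.0.2 (expiry=71+7=78). clock=71
Op 18: tick 13 -> clock=84. purged={a.com,b.com,c.com,d.com,e.com}
Op 19: insert b.com -> 10.0.0.3 (expiry=84+10=94). clock=84
Op 20: insert c.com -> 10.0.0.1 (expiry=84+2=86). clock=84
Op 21: insert e.com -> 10.0.0.2 (expiry=84+6=90). clock=84
Op 22: tick 12 -> clock=96. purged={b.com,c.com,e.com}
Op 23: insert c.com -> 10.0.0.2 (expiry=96+11=107). clock=96
Op 24: insert a.com -> 10.0.0.1 (expiry=96+14=110). clock=96
Op 25: insert e.com -> 10.0.0.1 (expiry=96+3=99). clock=96
Op 26: tick 8 -> clock=104. purged={e.com}
Op 27: insert e.com -> 10.0.0.3 (expiry=104+9=113). clock=104
lookup b.com: not in cache (expired or never inserted)

Answer: NXDOMAIN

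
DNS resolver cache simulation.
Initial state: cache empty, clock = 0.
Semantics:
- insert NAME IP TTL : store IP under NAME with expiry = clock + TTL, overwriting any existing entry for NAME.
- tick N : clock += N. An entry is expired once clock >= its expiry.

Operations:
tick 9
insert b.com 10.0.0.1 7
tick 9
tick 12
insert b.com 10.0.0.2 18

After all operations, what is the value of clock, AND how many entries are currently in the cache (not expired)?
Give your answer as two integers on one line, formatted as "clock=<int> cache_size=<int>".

Answer: clock=30 cache_size=1

Derivation:
Op 1: tick 9 -> clock=9.
Op 2: insert b.com -> 10.0.0.1 (expiry=9+7=16). clock=9
Op 3: tick 9 -> clock=18. purged={b.com}
Op 4: tick 12 -> clock=30.
Op 5: insert b.com -> 10.0.0.2 (expiry=30+18=48). clock=30
Final clock = 30
Final cache (unexpired): {b.com} -> size=1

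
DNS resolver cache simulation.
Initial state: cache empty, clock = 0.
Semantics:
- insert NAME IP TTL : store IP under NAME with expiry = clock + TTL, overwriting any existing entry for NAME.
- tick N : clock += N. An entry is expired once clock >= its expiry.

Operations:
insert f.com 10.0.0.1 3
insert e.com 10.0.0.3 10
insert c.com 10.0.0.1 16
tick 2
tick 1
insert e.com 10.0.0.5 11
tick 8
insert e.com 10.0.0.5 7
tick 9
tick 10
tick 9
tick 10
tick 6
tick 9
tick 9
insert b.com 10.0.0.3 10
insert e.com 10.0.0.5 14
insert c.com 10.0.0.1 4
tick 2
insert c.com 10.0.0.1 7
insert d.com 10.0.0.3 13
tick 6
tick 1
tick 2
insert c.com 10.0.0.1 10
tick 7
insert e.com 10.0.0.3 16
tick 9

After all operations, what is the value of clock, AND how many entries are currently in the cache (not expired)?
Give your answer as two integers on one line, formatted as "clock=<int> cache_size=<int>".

Answer: clock=100 cache_size=1

Derivation:
Op 1: insert f.com -> 10.0.0.1 (expiry=0+3=3). clock=0
Op 2: insert e.com -> 10.0.0.3 (expiry=0+10=10). clock=0
Op 3: insert c.com -> 10.0.0.1 (expiry=0+16=16). clock=0
Op 4: tick 2 -> clock=2.
Op 5: tick 1 -> clock=3. purged={f.com}
Op 6: insert e.com -> 10.0.0.5 (expiry=3+11=14). clock=3
Op 7: tick 8 -> clock=11.
Op 8: insert e.com -> 10.0.0.5 (expiry=11+7=18). clock=11
Op 9: tick 9 -> clock=20. purged={c.com,e.com}
Op 10: tick 10 -> clock=30.
Op 11: tick 9 -> clock=39.
Op 12: tick 10 -> clock=49.
Op 13: tick 6 -> clock=55.
Op 14: tick 9 -> clock=64.
Op 15: tick 9 -> clock=73.
Op 16: insert b.com -> 10.0.0.3 (expiry=73+10=83). clock=73
Op 17: insert e.com -> 10.0.0.5 (expiry=73+14=87). clock=73
Op 18: insert c.com -> 10.0.0.1 (expiry=73+4=77). clock=73
Op 19: tick 2 -> clock=75.
Op 20: insert c.com -> 10.0.0.1 (expiry=75+7=82). clock=75
Op 21: insert d.com -> 10.0.0.3 (expiry=75+13=88). clock=75
Op 22: tick 6 -> clock=81.
Op 23: tick 1 -> clock=82. purged={c.com}
Op 24: tick 2 -> clock=84. purged={b.com}
Op 25: insert c.com -> 10.0.0.1 (expiry=84+10=94). clock=84
Op 26: tick 7 -> clock=91. purged={d.com,e.com}
Op 27: insert e.com -> 10.0.0.3 (expiry=91+16=107). clock=91
Op 28: tick 9 -> clock=100. purged={c.com}
Final clock = 100
Final cache (unexpired): {e.com} -> size=1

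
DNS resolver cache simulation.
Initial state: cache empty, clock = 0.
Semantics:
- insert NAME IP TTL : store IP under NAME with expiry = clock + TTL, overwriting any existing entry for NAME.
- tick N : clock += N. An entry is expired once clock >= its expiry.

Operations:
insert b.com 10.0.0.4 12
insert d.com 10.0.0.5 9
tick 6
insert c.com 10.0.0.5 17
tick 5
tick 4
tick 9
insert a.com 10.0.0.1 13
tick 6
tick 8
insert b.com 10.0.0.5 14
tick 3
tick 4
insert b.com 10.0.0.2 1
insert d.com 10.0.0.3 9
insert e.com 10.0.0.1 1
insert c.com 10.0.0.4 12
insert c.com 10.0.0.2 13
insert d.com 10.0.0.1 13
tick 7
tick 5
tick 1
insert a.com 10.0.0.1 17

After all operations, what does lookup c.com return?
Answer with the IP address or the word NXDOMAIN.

Op 1: insert b.com -> 10.0.0.4 (expiry=0+12=12). clock=0
Op 2: insert d.com -> 10.0.0.5 (expiry=0+9=9). clock=0
Op 3: tick 6 -> clock=6.
Op 4: insert c.com -> 10.0.0.5 (expiry=6+17=23). clock=6
Op 5: tick 5 -> clock=11. purged={d.com}
Op 6: tick 4 -> clock=15. purged={b.com}
Op 7: tick 9 -> clock=24. purged={c.com}
Op 8: insert a.com -> 10.0.0.1 (expiry=24+13=37). clock=24
Op 9: tick 6 -> clock=30.
Op 10: tick 8 -> clock=38. purged={a.com}
Op 11: insert b.com -> 10.0.0.5 (expiry=38+14=52). clock=38
Op 12: tick 3 -> clock=41.
Op 13: tick 4 -> clock=45.
Op 14: insert b.com -> 10.0.0.2 (expiry=45+1=46). clock=45
Op 15: insert d.com -> 10.0.0.3 (expiry=45+9=54). clock=45
Op 16: insert e.com -> 10.0.0.1 (expiry=45+1=46). clock=45
Op 17: insert c.com -> 10.0.0.4 (expiry=45+12=57). clock=45
Op 18: insert c.com -> 10.0.0.2 (expiry=45+13=58). clock=45
Op 19: insert d.com -> 10.0.0.1 (expiry=45+13=58). clock=45
Op 20: tick 7 -> clock=52. purged={b.com,e.com}
Op 21: tick 5 -> clock=57.
Op 22: tick 1 -> clock=58. purged={c.com,d.com}
Op 23: insert a.com -> 10.0.0.1 (expiry=58+17=75). clock=58
lookup c.com: not in cache (expired or never inserted)

Answer: NXDOMAIN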